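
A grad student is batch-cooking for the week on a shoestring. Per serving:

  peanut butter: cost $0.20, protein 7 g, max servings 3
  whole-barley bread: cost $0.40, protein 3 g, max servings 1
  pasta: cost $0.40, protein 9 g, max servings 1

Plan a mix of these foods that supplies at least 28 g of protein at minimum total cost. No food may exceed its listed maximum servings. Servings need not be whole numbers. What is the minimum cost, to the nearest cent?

$0.91

Cost per g of protein: peanut butter $0.0286, pasta $0.0444, whole-barley bread $0.1333.
Take 3 servings of peanut butter: +21.0 g protein for $0.60 (total $0.60, still need 7.0 g).
Take 0.7778 servings of pasta: +7.0 g protein for $0.31 (total $0.91, still need 0.0 g).
Greedy by cheapest-per-g is optimal for a single linear constraint, so the minimum cost is $0.91.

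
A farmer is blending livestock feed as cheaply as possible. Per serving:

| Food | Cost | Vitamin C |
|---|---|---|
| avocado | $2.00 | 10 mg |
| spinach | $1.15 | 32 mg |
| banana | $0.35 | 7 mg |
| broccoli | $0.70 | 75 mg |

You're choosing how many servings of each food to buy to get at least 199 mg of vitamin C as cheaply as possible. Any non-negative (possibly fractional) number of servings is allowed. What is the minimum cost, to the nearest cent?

Cost per mg of vitamin C: broccoli $0.0093, spinach $0.0359, banana $0.0500, avocado $0.2000.
With no serving limits, use only broccoli: 199 mg / 75 mg = 2.653 servings × $0.70 = $1.86.

$1.86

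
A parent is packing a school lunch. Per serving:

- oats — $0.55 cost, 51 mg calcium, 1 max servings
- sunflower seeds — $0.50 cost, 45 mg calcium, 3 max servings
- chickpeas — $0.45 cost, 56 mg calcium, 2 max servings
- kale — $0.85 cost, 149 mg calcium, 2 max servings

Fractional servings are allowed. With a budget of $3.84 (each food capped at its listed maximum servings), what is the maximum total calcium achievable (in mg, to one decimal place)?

523.1 mg

Calcium per dollar: kale 175.3, chickpeas 124.4, oats 92.73, sunflower seeds 90.
Take 2 servings of kale: spends $1.70, +298.0 mg calcium (running total 298.0 mg).
Take 2 servings of chickpeas: spends $0.90, +112.0 mg calcium (running total 410.0 mg).
Take 1 serving of oats: spends $0.55, +51.0 mg calcium (running total 461.0 mg).
Take 1.38 servings of sunflower seeds: spends $0.69, +62.1 mg calcium (running total 523.1 mg).
Filling greedily by calcium-per-dollar is optimal for one linear limit, giving 523.1 mg.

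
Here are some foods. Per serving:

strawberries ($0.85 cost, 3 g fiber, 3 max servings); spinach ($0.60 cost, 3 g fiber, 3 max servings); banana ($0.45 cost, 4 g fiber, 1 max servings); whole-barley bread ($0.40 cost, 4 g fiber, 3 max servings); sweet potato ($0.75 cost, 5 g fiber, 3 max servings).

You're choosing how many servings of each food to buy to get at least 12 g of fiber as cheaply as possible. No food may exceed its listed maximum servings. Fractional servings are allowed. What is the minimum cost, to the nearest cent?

$1.20

Cost per g of fiber: whole-barley bread $0.1000, banana $0.1125, sweet potato $0.1500, spinach $0.2000, strawberries $0.2833.
Take 3 servings of whole-barley bread: +12.0 g fiber for $1.20 (total $1.20, still need 0.0 g).
Greedy by cheapest-per-g is optimal for a single linear constraint, so the minimum cost is $1.20.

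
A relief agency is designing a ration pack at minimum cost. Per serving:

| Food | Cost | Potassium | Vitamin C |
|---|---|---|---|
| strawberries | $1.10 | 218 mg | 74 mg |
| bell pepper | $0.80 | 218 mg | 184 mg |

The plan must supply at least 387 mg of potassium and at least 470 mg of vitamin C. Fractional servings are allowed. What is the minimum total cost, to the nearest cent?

$2.04

Minimising a linear cost over {potassium ≥ 387, vitamin C ≥ 470, servings ≥ 0} — the optimum is at a vertex, using one or two foods.
strawberries only: max(387/218, 470/74) = 6.351 servings → $6.99.
bell pepper only: max(387/218, 470/184) = 2.554 servings → $2.04.
strawberries + bell pepper with both targets exact would need a negative amount; discard.
So the least-cost plan costs $2.04.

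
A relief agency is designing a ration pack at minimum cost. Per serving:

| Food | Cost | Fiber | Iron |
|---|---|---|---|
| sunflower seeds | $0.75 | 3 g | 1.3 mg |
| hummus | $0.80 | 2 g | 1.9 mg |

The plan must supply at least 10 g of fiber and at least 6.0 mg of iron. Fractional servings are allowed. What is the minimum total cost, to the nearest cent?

A basic optimal solution has at most two foods positive. Try each food alone and each pair with both targets met exactly.
sunflower seeds only: max(10/3, 6.0/1.3) = 4.615 servings → $3.46.
hummus only: max(10/2, 6.0/1.9) = 5 servings → $4.00.
sunflower seeds + hummus with both tight: 2.258 servings and 1.613 servings → $2.98.
Cheapest feasible corner: $2.98.

$2.98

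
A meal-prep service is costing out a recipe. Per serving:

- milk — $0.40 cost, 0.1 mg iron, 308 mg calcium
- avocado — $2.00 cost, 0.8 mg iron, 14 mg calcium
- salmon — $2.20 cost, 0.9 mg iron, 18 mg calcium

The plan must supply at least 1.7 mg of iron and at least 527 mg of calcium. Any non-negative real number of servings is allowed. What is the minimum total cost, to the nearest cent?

An LP optimum is at a vertex; with two nutrient constraints at most two foods are used. Check each candidate.
milk only: max(1.7/0.1, 527/308) = 17 servings → $6.80.
avocado only: max(1.7/0.8, 527/14) = 37.64 servings → $75.29.
salmon only: max(1.7/0.9, 527/18) = 29.28 servings → $64.41.
milk + avocado with both tight: 1.624 servings and 1.922 servings → $4.49.
milk + salmon with both tight: 1.611 servings and 1.71 servings → $4.41.
avocado + salmon: the both-tight solution has a negative serving — not a feasible corner.
The minimum over all feasible corners is $4.41.

$4.41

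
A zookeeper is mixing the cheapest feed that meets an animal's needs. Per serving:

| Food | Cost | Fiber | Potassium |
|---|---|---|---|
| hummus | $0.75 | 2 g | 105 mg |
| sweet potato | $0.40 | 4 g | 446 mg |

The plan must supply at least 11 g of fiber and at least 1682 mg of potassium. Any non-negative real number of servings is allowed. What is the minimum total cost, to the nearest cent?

Two binding constraints pin down two serving amounts, so the optimal mix uses at most two foods. The candidates are each food alone (scaled to the tighter of fiber/potassium) and each pair with both constraints tight.
hummus only: max(11/2, 1682/105) = 16.02 servings → $12.01.
sweet potato only: max(11/4, 1682/446) = 3.771 servings → $1.51.
hummus + sweet potato: intersection lies outside the first quadrant.
Cheapest feasible corner: $1.51.

$1.51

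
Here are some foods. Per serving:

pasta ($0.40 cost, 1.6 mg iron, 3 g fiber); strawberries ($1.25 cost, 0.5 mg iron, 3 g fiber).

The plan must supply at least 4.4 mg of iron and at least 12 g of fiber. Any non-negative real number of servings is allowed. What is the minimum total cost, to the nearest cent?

$1.60

Two binding constraints pin down two serving amounts, so the optimal mix uses at most two foods. The candidates are each food alone (scaled to the tighter of iron/fiber) and each pair with both constraints tight.
pasta only: max(4.4/1.6, 12/3) = 4 servings → $1.60.
strawberries only: max(4.4/0.5, 12/3) = 8.8 servings → $11.00.
pasta + strawberries with both tight: 2.182 servings and 1.818 servings → $3.15.
So the least-cost plan costs $1.60.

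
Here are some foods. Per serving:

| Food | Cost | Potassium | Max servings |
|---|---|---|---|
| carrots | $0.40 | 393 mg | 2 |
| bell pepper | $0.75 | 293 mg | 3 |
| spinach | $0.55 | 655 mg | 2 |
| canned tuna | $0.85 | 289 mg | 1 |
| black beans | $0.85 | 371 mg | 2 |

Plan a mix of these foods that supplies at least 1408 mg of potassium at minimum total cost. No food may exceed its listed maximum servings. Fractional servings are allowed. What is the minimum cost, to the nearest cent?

Cost per mg of potassium: spinach $0.0008, carrots $0.0010, black beans $0.0023, bell pepper $0.0026, canned tuna $0.0029.
Take 2 servings of spinach: +1310.0 mg potassium for $1.10 (total $1.10, still need 98.0 mg).
Take 0.2494 servings of carrots: +98.0 mg potassium for $0.10 (total $1.20, still need 0.0 mg).
Greedy by cheapest-per-mg is optimal for a single linear constraint, so the minimum cost is $1.20.

$1.20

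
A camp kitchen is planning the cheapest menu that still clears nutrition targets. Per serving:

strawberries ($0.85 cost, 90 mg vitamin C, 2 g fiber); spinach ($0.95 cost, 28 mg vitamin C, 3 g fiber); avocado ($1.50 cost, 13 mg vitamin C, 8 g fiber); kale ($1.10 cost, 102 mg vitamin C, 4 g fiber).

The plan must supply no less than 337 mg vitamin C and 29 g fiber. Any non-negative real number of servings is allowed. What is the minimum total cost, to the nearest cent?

The cheapest plan sits at a corner of the feasible region — with two constraints it uses at most two foods.
strawberries only: max(337/90, 29/2) = 14.5 servings → $12.32.
spinach only: max(337/28, 29/3) = 12.04 servings → $11.43.
avocado only: max(337/13, 29/8) = 25.92 servings → $38.88.
kale only: max(337/102, 29/4) = 7.25 servings → $7.97.
strawberries + spinach with both tight: 0.9299 servings and 9.047 servings → $9.38.
strawberries + avocado with both tight: 3.341 servings and 2.79 servings → $7.02.
strawberries + kale: intersection lies outside the first quadrant.
spinach + avocado: intersection lies outside the first quadrant.
spinach + kale with both tight: 8.299 servings and 1.026 servings → $9.01.
avocado + kale with both tight: 2.107 servings and 3.035 servings → $6.50.
So the least-cost plan costs $6.50.

$6.50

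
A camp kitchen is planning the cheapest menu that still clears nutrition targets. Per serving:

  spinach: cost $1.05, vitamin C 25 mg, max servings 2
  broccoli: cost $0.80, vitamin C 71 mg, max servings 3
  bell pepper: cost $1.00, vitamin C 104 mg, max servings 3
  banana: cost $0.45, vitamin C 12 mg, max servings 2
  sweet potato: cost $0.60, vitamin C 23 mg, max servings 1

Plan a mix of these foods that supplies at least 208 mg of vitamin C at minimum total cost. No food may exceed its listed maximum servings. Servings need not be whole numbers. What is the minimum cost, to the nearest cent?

$2.00

Cost per mg of vitamin C: bell pepper $0.0096, broccoli $0.0113, sweet potato $0.0261, banana $0.0375, spinach $0.0420.
Take 2 servings of bell pepper: +208.0 mg vitamin C for $2.00 (total $2.00, still need 0.0 mg).
Filling from the cheapest source first is optimal under one linear minimum: $2.00.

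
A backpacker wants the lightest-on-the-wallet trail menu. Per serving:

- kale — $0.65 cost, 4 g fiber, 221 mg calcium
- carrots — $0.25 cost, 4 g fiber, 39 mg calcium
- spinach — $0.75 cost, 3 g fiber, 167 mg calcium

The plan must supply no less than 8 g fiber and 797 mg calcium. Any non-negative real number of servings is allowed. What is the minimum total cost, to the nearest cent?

$2.34

A basic optimal solution has at most two foods positive. Try each food alone and each pair with both targets met exactly.
kale only: max(8/4, 797/221) = 3.606 servings → $2.34.
carrots only: max(8/4, 797/39) = 20.44 servings → $5.11.
spinach only: max(8/3, 797/167) = 4.772 servings → $3.58.
kale + carrots: intersection lies outside the first quadrant.
kale + spinach: intersection lies outside the first quadrant.
carrots + spinach: intersection lies outside the first quadrant.
Cheapest feasible corner: $2.34.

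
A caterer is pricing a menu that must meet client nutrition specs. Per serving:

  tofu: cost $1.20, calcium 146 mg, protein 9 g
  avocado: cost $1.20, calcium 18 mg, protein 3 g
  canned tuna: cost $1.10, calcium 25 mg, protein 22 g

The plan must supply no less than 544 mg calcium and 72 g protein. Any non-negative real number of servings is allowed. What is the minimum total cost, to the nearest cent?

The cheapest plan sits at a corner of the feasible region — with two constraints it uses at most two foods.
tofu only: max(544/146, 72/9) = 8 servings → $9.60.
avocado only: max(544/18, 72/3) = 30.22 servings → $36.27.
canned tuna only: max(544/25, 72/22) = 21.76 servings → $23.94.
tofu + avocado with both tight: 1.217 servings and 20.35 servings → $25.88.
tofu + canned tuna with both tight: 3.404 servings and 1.88 servings → $6.15.
avocado + canned tuna with both targets exact would need a negative amount; discard.
The minimum over all feasible corners is $6.15.

$6.15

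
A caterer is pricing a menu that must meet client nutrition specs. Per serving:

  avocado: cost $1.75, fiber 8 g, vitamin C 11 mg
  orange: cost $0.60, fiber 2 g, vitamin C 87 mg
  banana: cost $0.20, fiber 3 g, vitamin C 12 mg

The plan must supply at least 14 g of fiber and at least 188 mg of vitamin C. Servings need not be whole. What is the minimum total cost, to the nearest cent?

Two binding constraints pin down two serving amounts, so the optimal mix uses at most two foods. The candidates are each food alone (scaled to the tighter of fiber/vitamin C) and each pair with both constraints tight.
avocado only: max(14/8, 188/11) = 17.09 servings → $29.91.
orange only: max(14/2, 188/87) = 7 servings → $4.20.
banana only: max(14/3, 188/12) = 15.67 servings → $3.13.
avocado + orange with both tight: 1.249 servings and 2.003 servings → $3.39.
avocado + banana with both targets exact would need a negative amount; discard.
orange + banana with both tight: 1.671 servings and 3.553 servings → $1.71.
Cheapest feasible corner: $1.71.

$1.71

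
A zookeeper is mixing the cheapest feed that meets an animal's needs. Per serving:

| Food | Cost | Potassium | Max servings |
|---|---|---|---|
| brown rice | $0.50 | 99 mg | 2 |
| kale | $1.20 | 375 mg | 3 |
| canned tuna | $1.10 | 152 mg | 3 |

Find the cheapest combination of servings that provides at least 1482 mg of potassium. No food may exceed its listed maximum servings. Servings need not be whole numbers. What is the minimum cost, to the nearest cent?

Cost per mg of potassium: kale $0.0032, brown rice $0.0051, canned tuna $0.0072.
Take 3 servings of kale: +1125.0 mg potassium for $3.60 (total $3.60, still need 357.0 mg).
Take 2 servings of brown rice: +198.0 mg potassium for $1.00 (total $4.60, still need 159.0 mg).
Take 1.046 servings of canned tuna: +159.0 mg potassium for $1.15 (total $5.75, still need 0.0 mg).
Filling from the cheapest source first is optimal under one linear minimum: $5.75.

$5.75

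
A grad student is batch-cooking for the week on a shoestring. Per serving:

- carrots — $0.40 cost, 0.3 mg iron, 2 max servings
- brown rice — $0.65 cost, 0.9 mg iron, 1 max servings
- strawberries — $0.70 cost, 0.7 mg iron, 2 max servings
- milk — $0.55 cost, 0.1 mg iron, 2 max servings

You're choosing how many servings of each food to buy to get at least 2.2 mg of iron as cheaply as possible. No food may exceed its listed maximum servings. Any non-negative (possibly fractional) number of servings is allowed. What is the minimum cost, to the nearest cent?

$1.95

Cost per mg of iron: brown rice $0.7222, strawberries $1.0000, carrots $1.3333, milk $5.5000.
Take 1 serving of brown rice: +0.9 mg iron for $0.65 (total $0.65, still need 1.3 mg).
Take 1.857 servings of strawberries: +1.3 mg iron for $1.30 (total $1.95, still need 0.0 mg).
Filling from the cheapest source first is optimal under one linear minimum: $1.95.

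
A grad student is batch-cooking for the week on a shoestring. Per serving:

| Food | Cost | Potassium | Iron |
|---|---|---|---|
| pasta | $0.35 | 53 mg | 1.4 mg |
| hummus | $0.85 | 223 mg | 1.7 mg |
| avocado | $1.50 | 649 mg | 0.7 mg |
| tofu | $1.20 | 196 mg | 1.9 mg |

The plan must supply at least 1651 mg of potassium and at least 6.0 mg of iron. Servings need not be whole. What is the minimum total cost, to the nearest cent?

Check every corner: each single food scaled to meet both minima, and each pair solved so both constraints bind.
pasta only: max(1651/53, 6.0/1.4) = 31.15 servings → $10.90.
hummus only: max(1651/223, 6.0/1.7) = 7.404 servings → $6.29.
avocado only: max(1651/649, 6.0/0.7) = 8.571 servings → $12.86.
tofu only: max(1651/196, 6.0/1.9) = 8.423 servings → $10.11.
pasta + hummus: intersection lies outside the first quadrant.
pasta + avocado with both tight: 3.142 servings and 2.287 servings → $4.53.
pasta + tofu with both targets exact would need a negative amount; discard.
hummus + avocado with both tight: 2.891 servings and 1.551 servings → $4.78.
hummus + tofu: the both-tight solution has a negative serving — not a feasible corner.
avocado + tofu with both tight: 1.789 servings and 2.499 servings → $5.68.
The minimum over all feasible corners is $4.53.

$4.53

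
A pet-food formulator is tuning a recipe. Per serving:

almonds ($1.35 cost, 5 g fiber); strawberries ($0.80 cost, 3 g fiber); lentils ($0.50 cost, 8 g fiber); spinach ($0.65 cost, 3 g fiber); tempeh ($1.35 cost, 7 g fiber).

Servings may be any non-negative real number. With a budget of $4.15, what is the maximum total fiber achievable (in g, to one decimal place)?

66.4 g

Fiber per dollar: lentils 16, tempeh 5.185, spinach 4.615, strawberries 3.75, almonds 3.704.
With no serving limits, spend the whole cost allowance on lentils: $4.15 / $0.50 × 8 g = 66.4 g.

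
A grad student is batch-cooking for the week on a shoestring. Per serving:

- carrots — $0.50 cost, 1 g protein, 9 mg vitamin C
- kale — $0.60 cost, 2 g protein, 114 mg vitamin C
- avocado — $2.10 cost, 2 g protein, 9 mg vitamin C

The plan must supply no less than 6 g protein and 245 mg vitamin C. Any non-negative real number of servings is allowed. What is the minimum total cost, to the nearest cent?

$1.80

The cheapest plan sits at a corner of the feasible region — with two constraints it uses at most two foods.
carrots only: max(6/1, 245/9) = 27.22 servings → $13.61.
kale only: max(6/2, 245/114) = 3 servings → $1.80.
avocado only: max(6/2, 245/9) = 27.22 servings → $57.17.
carrots + kale with both tight: 2.021 servings and 1.99 servings → $2.20.
carrots + avocado: intersection lies outside the first quadrant.
kale + avocado with both tight: 2.076 servings and 0.9238 servings → $3.19.
Cheapest feasible corner: $1.80.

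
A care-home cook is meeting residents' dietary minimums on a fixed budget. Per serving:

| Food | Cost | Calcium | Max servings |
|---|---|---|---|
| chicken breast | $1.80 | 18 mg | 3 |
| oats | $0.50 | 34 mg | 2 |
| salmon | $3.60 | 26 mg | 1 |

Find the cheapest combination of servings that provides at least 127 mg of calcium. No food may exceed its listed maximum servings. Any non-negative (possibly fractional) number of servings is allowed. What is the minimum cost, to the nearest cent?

$7.09

Cost per mg of calcium: oats $0.0147, chicken breast $0.1000, salmon $0.1385.
Take 2 servings of oats: +68.0 mg calcium for $1.00 (total $1.00, still need 59.0 mg).
Take 3 servings of chicken breast: +54.0 mg calcium for $5.40 (total $6.40, still need 5.0 mg).
Take 0.1923 servings of salmon: +5.0 mg calcium for $0.69 (total $7.09, still need 0.0 mg).
Greedy by cheapest-per-mg is optimal for a single linear constraint, so the minimum cost is $7.09.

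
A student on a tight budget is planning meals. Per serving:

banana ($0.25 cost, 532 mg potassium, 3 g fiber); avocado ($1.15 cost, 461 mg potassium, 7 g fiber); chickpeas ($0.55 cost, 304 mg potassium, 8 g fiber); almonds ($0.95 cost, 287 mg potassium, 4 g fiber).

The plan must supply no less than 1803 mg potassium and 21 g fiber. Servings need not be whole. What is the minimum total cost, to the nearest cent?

banana only: max(1803/532, 21/3) = 7 servings → $1.75.
avocado only: max(1803/461, 21/7) = 3.911 servings → $4.50.
chickpeas only: max(1803/304, 21/8) = 5.931 servings → $3.26.
almonds only: max(1803/287, 21/4) = 6.282 servings → $5.97.
banana + avocado with both tight: 1.256 servings and 2.462 servings → $3.15.
banana + chickpeas with both tight: 2.404 servings and 1.723 servings → $1.55.
banana + almonds with both tight: 0.9353 servings and 4.549 servings → $4.55.
avocado + chickpeas: intersection lies outside the first quadrant.
avocado + almonds with both targets exact would need a negative amount; discard.
chickpeas + almonds: the both-tight solution has a negative serving — not a feasible corner.
Cheapest feasible corner: $1.55.

$1.55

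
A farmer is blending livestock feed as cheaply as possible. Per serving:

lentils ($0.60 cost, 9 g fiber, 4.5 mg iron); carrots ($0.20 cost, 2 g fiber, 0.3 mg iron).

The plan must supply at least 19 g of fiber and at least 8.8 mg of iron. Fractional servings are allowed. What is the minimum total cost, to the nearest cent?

At the optimum either one food covers both requirements or two foods hit both targets exactly; no other combination can be cheaper.
lentils only: max(19/9, 8.8/4.5) = 2.111 servings → $1.27.
carrots only: max(19/2, 8.8/0.3) = 29.33 servings → $5.87.
lentils + carrots with both tight: 1.889 servings and 1 serving → $1.33.
The minimum over all feasible corners is $1.27.

$1.27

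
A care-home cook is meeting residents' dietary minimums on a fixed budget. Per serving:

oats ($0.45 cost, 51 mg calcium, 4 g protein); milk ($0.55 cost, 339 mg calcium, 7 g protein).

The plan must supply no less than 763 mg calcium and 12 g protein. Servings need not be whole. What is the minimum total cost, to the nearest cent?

$1.24

Compare the cost at each extreme point of the feasible region.
oats only: max(763/51, 12/4) = 14.96 servings → $6.73.
milk only: max(763/339, 12/7) = 2.251 servings → $1.24.
oats + milk: the both-tight solution has a negative serving — not a feasible corner.
So the least-cost plan costs $1.24.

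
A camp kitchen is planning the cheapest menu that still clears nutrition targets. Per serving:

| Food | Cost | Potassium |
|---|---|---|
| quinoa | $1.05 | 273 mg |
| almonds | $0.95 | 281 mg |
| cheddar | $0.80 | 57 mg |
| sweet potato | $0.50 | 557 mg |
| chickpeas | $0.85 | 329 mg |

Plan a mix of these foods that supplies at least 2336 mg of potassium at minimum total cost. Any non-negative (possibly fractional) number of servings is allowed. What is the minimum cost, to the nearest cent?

Cost per mg of potassium: sweet potato $0.0009, chickpeas $0.0026, almonds $0.0034, quinoa $0.0038, cheddar $0.0140.
With no serving limits, use only sweet potato: 2336 mg / 557 mg = 4.194 servings × $0.50 = $2.10.

$2.10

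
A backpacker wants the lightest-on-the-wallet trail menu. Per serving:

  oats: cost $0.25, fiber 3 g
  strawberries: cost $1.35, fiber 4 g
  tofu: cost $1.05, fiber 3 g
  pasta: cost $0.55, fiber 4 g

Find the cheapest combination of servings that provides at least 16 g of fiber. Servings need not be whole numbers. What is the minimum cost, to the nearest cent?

$1.33

Cost per g of fiber: oats $0.0833, pasta $0.1375, strawberries $0.3375, tofu $0.3500.
With no serving limits, use only oats: 16 g / 3 g = 5.333 servings × $0.25 = $1.33.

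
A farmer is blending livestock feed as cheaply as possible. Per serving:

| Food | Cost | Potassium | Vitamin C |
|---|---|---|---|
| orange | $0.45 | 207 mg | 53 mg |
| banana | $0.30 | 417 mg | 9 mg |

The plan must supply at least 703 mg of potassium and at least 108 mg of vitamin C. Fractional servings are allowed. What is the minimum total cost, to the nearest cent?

orange only: max(703/207, 108/53) = 3.396 servings → $1.53.
banana only: max(703/417, 108/9) = 12 servings → $3.60.
orange + banana with both tight: 1.913 servings and 0.7364 servings → $1.08.
Cheapest feasible corner: $1.08.

$1.08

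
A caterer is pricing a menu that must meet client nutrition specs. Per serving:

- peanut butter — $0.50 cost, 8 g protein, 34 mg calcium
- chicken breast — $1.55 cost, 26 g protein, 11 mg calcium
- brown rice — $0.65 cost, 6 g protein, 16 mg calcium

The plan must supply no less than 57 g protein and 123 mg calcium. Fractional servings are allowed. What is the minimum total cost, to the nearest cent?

Compare the cost at each extreme point of the feasible region.
peanut butter only: max(57/8, 123/34) = 7.125 servings → $3.56.
chicken breast only: max(57/26, 123/11) = 11.18 servings → $17.33.
brown rice only: max(57/6, 123/16) = 9.5 servings → $6.17.
peanut butter + chicken breast with both tight: 3.23 servings and 1.198 servings → $3.47.
peanut butter + brown rice with both targets exact would need a negative amount; discard.
chicken breast + brown rice with both tight: 0.4971 servings and 7.346 servings → $5.55.
Cheapest feasible corner: $3.47.

$3.47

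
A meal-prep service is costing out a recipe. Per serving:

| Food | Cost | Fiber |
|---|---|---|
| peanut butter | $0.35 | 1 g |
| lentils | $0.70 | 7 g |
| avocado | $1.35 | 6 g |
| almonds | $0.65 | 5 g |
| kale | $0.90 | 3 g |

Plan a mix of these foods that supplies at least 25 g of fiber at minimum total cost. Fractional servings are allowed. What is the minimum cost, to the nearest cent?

Cost per g of fiber: lentils $0.1000, almonds $0.1300, avocado $0.2250, kale $0.3000, peanut butter $0.3500.
With no serving limits, use only lentils: 25 g / 7 g = 3.571 servings × $0.70 = $2.50.

$2.50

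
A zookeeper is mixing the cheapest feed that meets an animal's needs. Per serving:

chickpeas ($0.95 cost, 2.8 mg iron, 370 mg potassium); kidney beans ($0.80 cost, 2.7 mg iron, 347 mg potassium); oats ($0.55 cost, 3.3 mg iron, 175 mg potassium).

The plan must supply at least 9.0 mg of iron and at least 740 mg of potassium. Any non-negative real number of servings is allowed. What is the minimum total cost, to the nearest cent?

This is a tiny linear program; its minimum lies at a vertex of the feasible set. List the vertices and price them.
chickpeas only: max(9.0/2.8, 740/370) = 3.214 servings → $3.05.
kidney beans only: max(9.0/2.7, 740/347) = 3.333 servings → $2.67.
oats only: max(9.0/3.3, 740/175) = 4.229 servings → $2.33.
chickpeas + kidney beans with both targets exact would need a negative amount; discard.
chickpeas + oats with both tight: 1.186 servings and 1.721 servings → $2.07.
kidney beans + oats with both tight: 1.289 servings and 1.673 servings → $1.95.
Cheapest feasible corner: $1.95.

$1.95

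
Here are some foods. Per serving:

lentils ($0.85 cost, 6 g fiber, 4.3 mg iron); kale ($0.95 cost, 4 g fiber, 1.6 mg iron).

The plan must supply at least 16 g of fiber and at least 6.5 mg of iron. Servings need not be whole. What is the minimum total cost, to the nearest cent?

An LP optimum is at a vertex; with two nutrient constraints at most two foods are used. Check each candidate.
lentils only: max(16/6, 6.5/4.3) = 2.667 servings → $2.27.
kale only: max(16/4, 6.5/1.6) = 4.062 servings → $3.86.
lentils + kale with both tight: 0.05263 servings and 3.921 servings → $3.77.
The minimum over all feasible corners is $2.27.

$2.27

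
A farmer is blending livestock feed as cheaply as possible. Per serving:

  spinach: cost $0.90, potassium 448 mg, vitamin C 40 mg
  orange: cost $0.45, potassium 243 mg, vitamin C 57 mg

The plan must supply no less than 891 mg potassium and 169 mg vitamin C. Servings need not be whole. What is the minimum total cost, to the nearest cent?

$1.65

For a min-cost LP with two ≥-constraints, a basic feasible solution has at most two positive variables.
spinach only: max(891/448, 169/40) = 4.225 servings → $3.80.
orange only: max(891/243, 169/57) = 3.667 servings → $1.65.
spinach + orange with both tight: 0.6146 servings and 2.534 servings → $1.69.
The minimum over all feasible corners is $1.65.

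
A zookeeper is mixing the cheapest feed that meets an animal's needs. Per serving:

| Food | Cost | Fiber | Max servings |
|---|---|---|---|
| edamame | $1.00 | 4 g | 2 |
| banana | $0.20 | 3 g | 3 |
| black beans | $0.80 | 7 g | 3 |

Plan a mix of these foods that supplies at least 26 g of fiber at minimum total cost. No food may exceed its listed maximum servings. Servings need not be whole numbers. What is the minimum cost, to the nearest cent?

Cost per g of fiber: banana $0.0667, black beans $0.1143, edamame $0.2500.
Take 3 servings of banana: +9.0 g fiber for $0.60 (total $0.60, still need 17.0 g).
Take 2.429 servings of black beans: +17.0 g fiber for $1.94 (total $2.54, still need 0.0 g).
Filling from the cheapest source first is optimal under one linear minimum: $2.54.

$2.54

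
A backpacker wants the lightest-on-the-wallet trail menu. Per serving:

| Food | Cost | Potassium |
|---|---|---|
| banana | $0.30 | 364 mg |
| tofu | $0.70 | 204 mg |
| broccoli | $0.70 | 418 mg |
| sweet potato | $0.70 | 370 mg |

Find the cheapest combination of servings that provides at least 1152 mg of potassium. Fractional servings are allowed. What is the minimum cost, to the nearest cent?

Cost per mg of potassium: banana $0.0008, broccoli $0.0017, sweet potato $0.0019, tofu $0.0034.
With no serving limits, use only banana: 1152 mg / 364 mg = 3.165 servings × $0.30 = $0.95.

$0.95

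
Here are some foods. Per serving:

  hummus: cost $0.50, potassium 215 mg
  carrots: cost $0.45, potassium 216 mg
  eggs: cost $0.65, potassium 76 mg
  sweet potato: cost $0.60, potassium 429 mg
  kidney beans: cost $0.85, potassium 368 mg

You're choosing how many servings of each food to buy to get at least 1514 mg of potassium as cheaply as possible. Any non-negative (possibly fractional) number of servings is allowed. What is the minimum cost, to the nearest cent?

$2.12

Cost per mg of potassium: sweet potato $0.0014, carrots $0.0021, kidney beans $0.0023, hummus $0.0023, eggs $0.0086.
With no serving limits, use only sweet potato: 1514 mg / 429 mg = 3.529 servings × $0.60 = $2.12.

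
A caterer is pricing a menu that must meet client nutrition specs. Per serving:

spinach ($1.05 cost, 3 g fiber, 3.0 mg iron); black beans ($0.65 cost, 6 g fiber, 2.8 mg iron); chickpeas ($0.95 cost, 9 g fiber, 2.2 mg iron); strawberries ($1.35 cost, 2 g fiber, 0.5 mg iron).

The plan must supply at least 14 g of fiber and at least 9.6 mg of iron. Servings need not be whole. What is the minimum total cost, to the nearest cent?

The cheapest plan sits at a corner of the feasible region — with two constraints it uses at most two foods.
spinach only: max(14/3, 9.6/3.0) = 4.667 servings → $4.90.
black beans only: max(14/6, 9.6/2.8) = 3.429 servings → $2.23.
chickpeas only: max(14/9, 9.6/2.2) = 4.364 servings → $4.15.
strawberries only: max(14/2, 9.6/0.5) = 19.2 servings → $25.92.
spinach + black beans with both tight: 1.917 servings and 1.375 servings → $2.91.
spinach + chickpeas with both tight: 2.725 servings and 0.6471 servings → $3.48.
spinach + strawberries with both tight: 2.711 servings and 2.933 servings → $6.81.
black beans + chickpeas with both targets exact would need a negative amount; discard.
black beans + strawberries with both targets exact would need a negative amount; discard.
chickpeas + strawberries: intersection lies outside the first quadrant.
So the least-cost plan costs $2.23.

$2.23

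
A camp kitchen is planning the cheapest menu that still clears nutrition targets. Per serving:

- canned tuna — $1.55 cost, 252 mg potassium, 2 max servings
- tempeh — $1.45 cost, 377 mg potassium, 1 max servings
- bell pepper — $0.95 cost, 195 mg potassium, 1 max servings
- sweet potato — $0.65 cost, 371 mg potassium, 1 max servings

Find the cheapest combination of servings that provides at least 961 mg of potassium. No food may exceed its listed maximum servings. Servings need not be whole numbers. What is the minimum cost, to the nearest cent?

Cost per mg of potassium: sweet potato $0.0018, tempeh $0.0038, bell pepper $0.0049, canned tuna $0.0062.
Take 1 serving of sweet potato: +371.0 mg potassium for $0.65 (total $0.65, still need 590.0 mg).
Take 1 serving of tempeh: +377.0 mg potassium for $1.45 (total $2.10, still need 213.0 mg).
Take 1 serving of bell pepper: +195.0 mg potassium for $0.95 (total $3.05, still need 18.0 mg).
Take 0.07143 servings of canned tuna: +18.0 mg potassium for $0.11 (total $3.16, still need 0.0 mg).
Greedy by cheapest-per-mg is optimal for a single linear constraint, so the minimum cost is $3.16.

$3.16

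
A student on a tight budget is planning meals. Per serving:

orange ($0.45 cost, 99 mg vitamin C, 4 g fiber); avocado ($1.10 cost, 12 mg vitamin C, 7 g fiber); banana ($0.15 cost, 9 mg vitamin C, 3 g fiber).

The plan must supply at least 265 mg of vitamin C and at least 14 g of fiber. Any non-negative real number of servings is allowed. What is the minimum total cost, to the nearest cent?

$1.34

orange only: max(265/99, 14/4) = 3.5 servings → $1.57.
avocado only: max(265/12, 14/7) = 22.08 servings → $24.29.
banana only: max(265/9, 14/3) = 29.44 servings → $4.42.
orange + avocado with both tight: 2.616 servings and 0.5054 servings → $1.73.
orange + banana with both tight: 2.563 servings and 1.249 servings → $1.34.
avocado + banana: the both-tight solution has a negative serving — not a feasible corner.
Cheapest feasible corner: $1.34.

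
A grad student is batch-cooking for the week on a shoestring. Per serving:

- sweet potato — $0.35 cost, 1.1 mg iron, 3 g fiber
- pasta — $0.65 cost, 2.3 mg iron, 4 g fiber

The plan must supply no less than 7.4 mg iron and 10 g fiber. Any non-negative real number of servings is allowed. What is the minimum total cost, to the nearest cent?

$2.09

With two linear requirements the optimum uses one or two foods; enumerate the corners.
sweet potato only: max(7.4/1.1, 10/3) = 6.727 servings → $2.35.
pasta only: max(7.4/2.3, 10/4) = 3.217 servings → $2.09.
sweet potato + pasta with both targets exact would need a negative amount; discard.
The minimum over all feasible corners is $2.09.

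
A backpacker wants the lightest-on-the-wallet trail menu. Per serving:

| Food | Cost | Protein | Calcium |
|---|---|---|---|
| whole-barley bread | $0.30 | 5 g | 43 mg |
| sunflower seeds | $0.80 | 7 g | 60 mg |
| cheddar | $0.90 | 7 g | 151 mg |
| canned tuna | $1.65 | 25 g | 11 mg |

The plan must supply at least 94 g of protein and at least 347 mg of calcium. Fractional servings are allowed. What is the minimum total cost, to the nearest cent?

Compare the cost at each extreme point of the feasible region.
whole-barley bread only: max(94/5, 347/43) = 18.8 servings → $5.64.
sunflower seeds only: max(94/7, 347/60) = 13.43 servings → $10.74.
cheddar only: max(94/7, 347/151) = 13.43 servings → $12.09.
canned tuna only: max(94/25, 347/11) = 31.55 servings → $52.05.
whole-barley bread + sunflower seeds: the both-tight solution has a negative serving — not a feasible corner.
whole-barley bread + cheddar: the both-tight solution has a negative serving — not a feasible corner.
whole-barley bread + canned tuna with both tight: 7.491 servings and 2.262 servings → $5.98.
sunflower seeds + cheddar: the both-tight solution has a negative serving — not a feasible corner.
sunflower seeds + canned tuna with both tight: 5.37 servings and 2.257 servings → $8.02.
cheddar + canned tuna with both tight: 2.066 servings and 3.181 servings → $7.11.
So the least-cost plan costs $5.64.

$5.64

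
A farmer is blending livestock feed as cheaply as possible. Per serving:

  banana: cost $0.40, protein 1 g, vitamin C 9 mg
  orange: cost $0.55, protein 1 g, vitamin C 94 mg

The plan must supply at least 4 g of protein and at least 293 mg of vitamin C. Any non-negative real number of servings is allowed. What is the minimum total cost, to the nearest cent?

Compare the cost at each extreme point of the feasible region.
banana only: max(4/1, 293/9) = 32.56 servings → $13.02.
orange only: max(4/1, 293/94) = 4 servings → $2.20.
banana + orange with both tight: 0.9765 servings and 3.024 servings → $2.05.
So the least-cost plan costs $2.05.

$2.05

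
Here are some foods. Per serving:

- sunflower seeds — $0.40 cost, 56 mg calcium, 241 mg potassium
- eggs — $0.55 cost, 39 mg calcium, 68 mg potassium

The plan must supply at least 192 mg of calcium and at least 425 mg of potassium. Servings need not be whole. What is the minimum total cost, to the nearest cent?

$1.37

Minimising a linear cost over {calcium ≥ 192, potassium ≥ 425, servings ≥ 0} — the optimum is at a vertex, using one or two foods.
sunflower seeds only: max(192/56, 425/241) = 3.429 servings → $1.37.
eggs only: max(192/39, 425/68) = 6.25 servings → $3.44.
sunflower seeds + eggs with both tight: 0.6294 servings and 4.019 servings → $2.46.
The minimum over all feasible corners is $1.37.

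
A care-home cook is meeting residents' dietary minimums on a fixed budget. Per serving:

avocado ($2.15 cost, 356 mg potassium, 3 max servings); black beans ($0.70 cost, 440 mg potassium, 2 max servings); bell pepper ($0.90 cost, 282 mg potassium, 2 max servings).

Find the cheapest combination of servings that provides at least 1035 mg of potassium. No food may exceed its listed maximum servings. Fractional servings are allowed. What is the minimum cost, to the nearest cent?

Cost per mg of potassium: black beans $0.0016, bell pepper $0.0032, avocado $0.0060.
Take 2 servings of black beans: +880.0 mg potassium for $1.40 (total $1.40, still need 155.0 mg).
Take 0.5496 servings of bell pepper: +155.0 mg potassium for $0.49 (total $1.89, still need 0.0 mg).
Filling from the cheapest source first is optimal under one linear minimum: $1.89.

$1.89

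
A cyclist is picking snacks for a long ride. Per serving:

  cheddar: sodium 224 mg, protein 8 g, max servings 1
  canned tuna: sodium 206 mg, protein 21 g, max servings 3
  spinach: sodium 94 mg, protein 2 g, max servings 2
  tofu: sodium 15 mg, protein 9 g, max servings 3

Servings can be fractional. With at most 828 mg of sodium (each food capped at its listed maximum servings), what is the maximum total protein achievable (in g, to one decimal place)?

95.9 g

Protein per mg sodium: tofu 0.6, canned tuna 0.1019, cheddar 0.03571, spinach 0.02128.
Take 3 servings of tofu: uses 45 mg sodium, +27.0 g protein (running total 27.0 g).
Take 3 servings of canned tuna: uses 618 mg sodium, +63.0 g protein (running total 90.0 g).
Take 0.7366 servings of cheddar: uses 165 mg sodium, +5.9 g protein (running total 95.9 g).
Filling greedily by protein-per-mg sodium is optimal for one linear limit, giving 95.9 g.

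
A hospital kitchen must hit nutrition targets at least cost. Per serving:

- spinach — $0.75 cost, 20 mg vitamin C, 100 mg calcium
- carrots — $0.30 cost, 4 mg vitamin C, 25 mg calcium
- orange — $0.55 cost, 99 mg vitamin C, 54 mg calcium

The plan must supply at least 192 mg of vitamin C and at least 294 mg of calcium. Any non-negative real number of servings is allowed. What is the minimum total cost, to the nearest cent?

$2.42

spinach only: max(192/20, 294/100) = 9.6 servings → $7.20.
carrots only: max(192/4, 294/25) = 48 servings → $14.40.
orange only: max(192/99, 294/54) = 5.444 servings → $2.99.
spinach + carrots: intersection lies outside the first quadrant.
spinach + orange with both tight: 2.124 servings and 1.51 servings → $2.42.
carrots + orange with both tight: 8.295 servings and 1.604 servings → $3.37.
So the least-cost plan costs $2.42.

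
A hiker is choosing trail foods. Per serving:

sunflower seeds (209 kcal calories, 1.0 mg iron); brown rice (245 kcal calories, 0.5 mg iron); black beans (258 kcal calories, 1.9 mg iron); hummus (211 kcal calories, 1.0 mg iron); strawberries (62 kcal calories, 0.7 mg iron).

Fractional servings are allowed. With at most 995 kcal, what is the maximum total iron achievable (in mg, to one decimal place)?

11.2 mg

Iron per kcal: strawberries 0.01129, black beans 0.007364, sunflower seeds 0.004785, hummus 0.004739, brown rice 0.002041.
With no serving limits, spend the whole calories allowance on strawberries: 995 kcal / 62 kcal × 0.7 mg = 11.2 mg.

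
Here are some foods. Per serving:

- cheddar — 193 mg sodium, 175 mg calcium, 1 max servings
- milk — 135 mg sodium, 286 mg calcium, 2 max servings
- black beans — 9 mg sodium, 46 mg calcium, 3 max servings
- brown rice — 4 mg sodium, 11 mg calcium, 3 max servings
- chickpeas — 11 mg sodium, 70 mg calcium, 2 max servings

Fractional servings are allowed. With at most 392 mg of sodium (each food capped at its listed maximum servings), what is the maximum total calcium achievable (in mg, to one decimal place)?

938.3 mg

Calcium per mg sodium: chickpeas 6.364, black beans 5.111, brown rice 2.75, milk 2.119, cheddar 0.9067.
Take 2 servings of chickpeas: uses 22 mg sodium, +140.0 mg calcium (running total 140.0 mg).
Take 3 servings of black beans: uses 27 mg sodium, +138.0 mg calcium (running total 278.0 mg).
Take 3 servings of brown rice: uses 12 mg sodium, +33.0 mg calcium (running total 311.0 mg).
Take 2 servings of milk: uses 270 mg sodium, +572.0 mg calcium (running total 883.0 mg).
Take 0.3161 servings of cheddar: uses 61 mg sodium, +55.3 mg calcium (running total 938.3 mg).
Greedy by best ratio exhausts the sodium allowance optimally: 938.3 mg.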